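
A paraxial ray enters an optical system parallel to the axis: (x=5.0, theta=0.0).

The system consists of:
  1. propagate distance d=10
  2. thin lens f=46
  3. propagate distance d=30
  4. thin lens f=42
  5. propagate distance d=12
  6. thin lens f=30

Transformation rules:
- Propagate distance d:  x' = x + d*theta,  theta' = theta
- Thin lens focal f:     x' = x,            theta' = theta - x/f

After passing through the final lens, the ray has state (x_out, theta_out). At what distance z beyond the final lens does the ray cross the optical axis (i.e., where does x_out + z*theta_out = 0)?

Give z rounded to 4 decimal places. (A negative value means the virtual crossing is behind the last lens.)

Answer: -0.4196

Derivation:
Initial: x=5.0000 theta=0.0000
After 1 (propagate distance d=10): x=5.0000 theta=0.0000
After 2 (thin lens f=46): x=5.0000 theta=-5/46 (≈-0.1087)
After 3 (propagate distance d=30): x=40/23 (≈1.7391) theta=-5/46 (≈-0.1087)
After 4 (thin lens f=42): x=40/23 (≈1.7391) theta=-145/966 (≈-0.1501)
After 5 (propagate distance d=12): x=-10/161 (≈-0.0621) theta=-145/966 (≈-0.1501)
After 6 (thin lens f=30): x=-10/161 (≈-0.0621) theta=-143/966 (≈-0.1480)
z_focus = -x_out/theta_out = -(-10/161)/(-143/966) = -60/143 ≈ -0.4196
Rounded to 4 decimal places: z = -0.4196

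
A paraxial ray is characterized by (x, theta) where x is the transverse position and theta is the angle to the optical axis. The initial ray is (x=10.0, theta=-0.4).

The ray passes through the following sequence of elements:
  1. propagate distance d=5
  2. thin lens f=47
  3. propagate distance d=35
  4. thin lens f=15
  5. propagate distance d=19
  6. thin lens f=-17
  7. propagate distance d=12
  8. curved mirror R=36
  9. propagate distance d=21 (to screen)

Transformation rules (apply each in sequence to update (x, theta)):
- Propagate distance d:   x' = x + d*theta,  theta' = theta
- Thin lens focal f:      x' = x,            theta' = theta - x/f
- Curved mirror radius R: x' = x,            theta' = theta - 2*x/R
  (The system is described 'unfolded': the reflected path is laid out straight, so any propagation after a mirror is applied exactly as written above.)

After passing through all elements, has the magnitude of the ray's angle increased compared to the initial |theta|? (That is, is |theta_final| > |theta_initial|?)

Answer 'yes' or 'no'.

Initial: x=10.0000 theta=-0.4000
After 1 (propagate distance d=5): x=8.0000 theta=-0.4000
After 2 (thin lens f=47): x=8.0000 theta=-134/235 (≈-0.5702)
After 3 (propagate distance d=35): x=-562/47 (≈-11.9574) theta=-134/235 (≈-0.5702)
After 4 (thin lens f=15): x=-562/47 (≈-11.9574) theta=32/141 (≈0.2270)
After 5 (propagate distance d=19): x=-1078/141 (≈-7.6454) theta=32/141 (≈0.2270)
After 6 (thin lens f=-17): x=-1078/141 (≈-7.6454) theta=-178/799 (≈-0.2228)
After 7 (propagate distance d=12): x=-24734/2397 (≈-10.3187) theta=-178/799 (≈-0.2228)
After 8 (curved mirror R=36): x=-24734/2397 (≈-10.3187) theta=7561/21573 (≈0.3505)
After 9 (propagate distance d=21 (to screen)): x=-21275/7191 (≈-2.9586) theta=7561/21573 (≈0.3505)
|theta_initial|=0.4000 |theta_final|=7561/21573 (≈0.3505) -> not increased

Answer: no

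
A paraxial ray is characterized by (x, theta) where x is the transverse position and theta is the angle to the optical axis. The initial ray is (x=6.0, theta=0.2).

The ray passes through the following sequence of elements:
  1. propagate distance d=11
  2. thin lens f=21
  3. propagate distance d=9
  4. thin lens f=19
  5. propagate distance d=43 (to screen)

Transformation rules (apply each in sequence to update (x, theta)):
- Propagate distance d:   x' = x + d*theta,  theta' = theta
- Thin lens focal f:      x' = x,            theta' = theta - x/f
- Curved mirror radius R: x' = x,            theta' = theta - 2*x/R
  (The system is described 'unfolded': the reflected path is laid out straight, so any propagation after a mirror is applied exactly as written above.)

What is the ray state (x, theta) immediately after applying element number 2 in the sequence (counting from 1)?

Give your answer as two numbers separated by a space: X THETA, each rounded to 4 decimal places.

Answer: 8.2000 -0.1905

Derivation:
Initial: x=6.0000 theta=0.2000
After 1 (propagate distance d=11): x=8.2000 theta=0.2000
After 2 (thin lens f=21): x=8.2000 theta=-4/21 (≈-0.1905)
Rounded to 4 decimal places: x = 8.2000, theta = -0.1905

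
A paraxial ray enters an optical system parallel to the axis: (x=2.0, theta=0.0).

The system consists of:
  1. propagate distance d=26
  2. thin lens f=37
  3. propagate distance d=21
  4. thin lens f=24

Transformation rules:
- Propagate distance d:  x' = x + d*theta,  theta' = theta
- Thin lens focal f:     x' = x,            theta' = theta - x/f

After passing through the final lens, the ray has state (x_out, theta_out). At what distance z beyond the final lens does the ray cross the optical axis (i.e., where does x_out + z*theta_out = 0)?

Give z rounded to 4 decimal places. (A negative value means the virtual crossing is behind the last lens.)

Answer: 9.6000

Derivation:
Initial: x=2.0000 theta=0.0000
After 1 (propagate distance d=26): x=2.0000 theta=0.0000
After 2 (thin lens f=37): x=2.0000 theta=-2/37 (≈-0.0541)
After 3 (propagate distance d=21): x=32/37 (≈0.8649) theta=-2/37 (≈-0.0541)
After 4 (thin lens f=24): x=32/37 (≈0.8649) theta=-10/111 (≈-0.0901)
z_focus = -x_out/theta_out = -(32/37)/(-10/111) = 9.6000
Rounded to 4 decimal places: z = 9.6000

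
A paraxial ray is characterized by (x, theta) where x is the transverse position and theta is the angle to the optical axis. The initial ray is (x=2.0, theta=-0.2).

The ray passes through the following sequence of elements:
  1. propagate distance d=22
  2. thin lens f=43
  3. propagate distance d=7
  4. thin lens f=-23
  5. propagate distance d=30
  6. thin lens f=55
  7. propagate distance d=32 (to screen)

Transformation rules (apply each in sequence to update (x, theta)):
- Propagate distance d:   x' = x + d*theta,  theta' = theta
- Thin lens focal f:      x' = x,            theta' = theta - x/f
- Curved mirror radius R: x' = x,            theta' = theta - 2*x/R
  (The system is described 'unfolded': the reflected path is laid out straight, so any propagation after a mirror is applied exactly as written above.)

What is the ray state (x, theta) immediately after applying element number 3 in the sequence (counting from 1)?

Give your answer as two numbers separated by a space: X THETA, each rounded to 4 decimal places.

Answer: -3.4093 -0.1442

Derivation:
Initial: x=2.0000 theta=-0.2000
After 1 (propagate distance d=22): x=-2.4000 theta=-0.2000
After 2 (thin lens f=43): x=-2.4000 theta=-31/215 (≈-0.1442)
After 3 (propagate distance d=7): x=-733/215 (≈-3.4093) theta=-31/215 (≈-0.1442)
Rounded to 4 decimal places: x = -3.4093, theta = -0.1442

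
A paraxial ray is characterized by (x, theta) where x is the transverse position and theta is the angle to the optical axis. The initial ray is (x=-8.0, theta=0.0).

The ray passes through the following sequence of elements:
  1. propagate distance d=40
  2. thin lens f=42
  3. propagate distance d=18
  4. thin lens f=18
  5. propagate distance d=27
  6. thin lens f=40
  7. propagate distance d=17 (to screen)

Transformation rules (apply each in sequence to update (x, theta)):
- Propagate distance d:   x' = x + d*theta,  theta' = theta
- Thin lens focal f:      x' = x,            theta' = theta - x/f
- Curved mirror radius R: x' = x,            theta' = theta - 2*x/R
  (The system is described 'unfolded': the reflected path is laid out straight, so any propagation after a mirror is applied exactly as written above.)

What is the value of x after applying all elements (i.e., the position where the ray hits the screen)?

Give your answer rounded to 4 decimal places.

Answer: 11.8270

Derivation:
Initial: x=-8.0000 theta=0.0000
After 1 (propagate distance d=40): x=-8.0000 theta=0.0000
After 2 (thin lens f=42): x=-8.0000 theta=4/21 (≈0.1905)
After 3 (propagate distance d=18): x=-32/7 (≈-4.5714) theta=4/21 (≈0.1905)
After 4 (thin lens f=18): x=-32/7 (≈-4.5714) theta=4/9 (≈0.4444)
After 5 (propagate distance d=27): x=52/7 (≈7.4286) theta=4/9 (≈0.4444)
After 6 (thin lens f=40): x=52/7 (≈7.4286) theta=163/630 (≈0.2587)
After 7 (propagate distance d=17 (to screen)): x=7451/630 (≈11.8270) theta=163/630 (≈0.2587)
Rounded to 4 decimal places: x = 11.8270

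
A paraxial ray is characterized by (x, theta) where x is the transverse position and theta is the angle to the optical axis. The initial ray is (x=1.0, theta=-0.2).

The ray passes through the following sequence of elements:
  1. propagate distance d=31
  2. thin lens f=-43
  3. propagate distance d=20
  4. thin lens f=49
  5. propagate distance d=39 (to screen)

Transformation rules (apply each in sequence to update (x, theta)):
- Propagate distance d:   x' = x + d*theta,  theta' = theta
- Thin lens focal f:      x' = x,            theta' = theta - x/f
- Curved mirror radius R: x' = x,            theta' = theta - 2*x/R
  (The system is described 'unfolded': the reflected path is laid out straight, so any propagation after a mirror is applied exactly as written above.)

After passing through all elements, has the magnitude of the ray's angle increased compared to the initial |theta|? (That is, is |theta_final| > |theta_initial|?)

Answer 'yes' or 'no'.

Initial: x=1.0000 theta=-0.2000
After 1 (propagate distance d=31): x=-5.2000 theta=-0.2000
After 2 (thin lens f=-43): x=-5.2000 theta=-69/215 (≈-0.3209)
After 3 (propagate distance d=20): x=-2498/215 (≈-11.6186) theta=-69/215 (≈-0.3209)
After 4 (thin lens f=49): x=-2498/215 (≈-11.6186) theta=-883/10535 (≈-0.0838)
After 5 (propagate distance d=39 (to screen)): x=-156839/10535 (≈-14.8874) theta=-883/10535 (≈-0.0838)
|theta_initial|=0.2000 |theta_final|=883/10535 (≈0.0838) -> not increased

Answer: no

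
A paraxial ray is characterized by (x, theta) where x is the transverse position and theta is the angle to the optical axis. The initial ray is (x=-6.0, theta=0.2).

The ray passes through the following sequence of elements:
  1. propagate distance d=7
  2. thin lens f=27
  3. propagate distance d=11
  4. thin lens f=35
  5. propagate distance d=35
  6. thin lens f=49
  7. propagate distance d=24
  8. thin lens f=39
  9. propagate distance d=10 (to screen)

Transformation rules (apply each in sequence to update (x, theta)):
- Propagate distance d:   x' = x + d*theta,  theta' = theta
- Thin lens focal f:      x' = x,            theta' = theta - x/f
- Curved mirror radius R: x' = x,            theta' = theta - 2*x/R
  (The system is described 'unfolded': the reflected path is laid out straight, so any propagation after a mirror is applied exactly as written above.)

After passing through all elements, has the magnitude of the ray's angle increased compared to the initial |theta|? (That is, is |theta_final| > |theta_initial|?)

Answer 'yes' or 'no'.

Initial: x=-6.0000 theta=0.2000
After 1 (propagate distance d=7): x=-4.6000 theta=0.2000
After 2 (thin lens f=27): x=-4.6000 theta=10/27 (≈0.3704)
After 3 (propagate distance d=11): x=-71/135 (≈-0.5259) theta=10/27 (≈0.3704)
After 4 (thin lens f=35): x=-71/135 (≈-0.5259) theta=607/1575 (≈0.3854)
After 5 (propagate distance d=35): x=350/27 (≈12.9630) theta=607/1575 (≈0.3854)
After 6 (thin lens f=49): x=350/27 (≈12.9630) theta=571/4725 (≈0.1208)
After 7 (propagate distance d=24): x=74954/4725 (≈15.8633) theta=571/4725 (≈0.1208)
After 8 (thin lens f=39): x=74954/4725 (≈15.8633) theta=-10537/36855 (≈-0.2859)
After 9 (propagate distance d=10 (to screen)): x=2396356/184275 (≈13.0042) theta=-10537/36855 (≈-0.2859)
|theta_initial|=0.2000 |theta_final|=10537/36855 (≈0.2859) -> increased

Answer: yes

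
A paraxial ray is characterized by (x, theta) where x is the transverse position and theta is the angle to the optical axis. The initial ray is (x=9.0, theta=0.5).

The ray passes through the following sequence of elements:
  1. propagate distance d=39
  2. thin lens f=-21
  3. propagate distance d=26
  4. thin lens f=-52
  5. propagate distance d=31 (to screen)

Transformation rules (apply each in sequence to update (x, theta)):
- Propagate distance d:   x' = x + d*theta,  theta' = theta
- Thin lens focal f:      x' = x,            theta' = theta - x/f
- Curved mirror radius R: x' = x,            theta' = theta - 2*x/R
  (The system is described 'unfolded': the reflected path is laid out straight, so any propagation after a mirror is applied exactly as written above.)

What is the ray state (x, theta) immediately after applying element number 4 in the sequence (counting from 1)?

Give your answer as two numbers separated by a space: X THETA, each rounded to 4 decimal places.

Initial: x=9.0000 theta=0.5000
After 1 (propagate distance d=39): x=28.5000 theta=0.5000
After 2 (thin lens f=-21): x=28.5000 theta=13/7 (≈1.8571)
After 3 (propagate distance d=26): x=1075/14 (≈76.7857) theta=13/7 (≈1.8571)
After 4 (thin lens f=-52): x=1075/14 (≈76.7857) theta=2427/728 (≈3.3338)
Rounded to 4 decimal places: x = 76.7857, theta = 3.3338

Answer: 76.7857 3.3338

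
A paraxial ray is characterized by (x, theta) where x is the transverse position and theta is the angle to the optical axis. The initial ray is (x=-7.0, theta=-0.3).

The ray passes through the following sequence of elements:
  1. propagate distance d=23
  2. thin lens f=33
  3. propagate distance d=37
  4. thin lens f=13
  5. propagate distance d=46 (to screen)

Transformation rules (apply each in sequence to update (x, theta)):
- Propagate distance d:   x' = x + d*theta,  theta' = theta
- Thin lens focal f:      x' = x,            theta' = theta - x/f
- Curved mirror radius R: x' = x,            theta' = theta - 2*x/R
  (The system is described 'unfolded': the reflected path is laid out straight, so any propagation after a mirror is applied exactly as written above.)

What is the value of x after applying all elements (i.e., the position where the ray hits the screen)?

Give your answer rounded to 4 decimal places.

Initial: x=-7.0000 theta=-0.3000
After 1 (propagate distance d=23): x=-13.9000 theta=-0.3000
After 2 (thin lens f=33): x=-13.9000 theta=4/33 (≈0.1212)
After 3 (propagate distance d=37): x=-3107/330 (≈-9.4152) theta=4/33 (≈0.1212)
After 4 (thin lens f=13): x=-3107/330 (≈-9.4152) theta=93/110 (≈0.8455)
After 5 (propagate distance d=46 (to screen)): x=9727/330 (≈29.4758) theta=93/110 (≈0.8455)
Rounded to 4 decimal places: x = 29.4758

Answer: 29.4758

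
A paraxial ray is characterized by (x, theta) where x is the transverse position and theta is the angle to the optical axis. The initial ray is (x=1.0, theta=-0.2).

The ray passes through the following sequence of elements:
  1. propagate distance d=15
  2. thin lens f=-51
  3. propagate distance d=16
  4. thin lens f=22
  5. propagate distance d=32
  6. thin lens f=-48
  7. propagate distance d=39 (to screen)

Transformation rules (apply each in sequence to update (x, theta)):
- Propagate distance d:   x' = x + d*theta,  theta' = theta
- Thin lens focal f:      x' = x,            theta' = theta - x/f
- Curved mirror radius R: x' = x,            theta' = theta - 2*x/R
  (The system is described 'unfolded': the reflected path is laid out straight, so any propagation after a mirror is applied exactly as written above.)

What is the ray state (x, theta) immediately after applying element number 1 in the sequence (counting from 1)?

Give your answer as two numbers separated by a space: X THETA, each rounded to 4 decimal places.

Initial: x=1.0000 theta=-0.2000
After 1 (propagate distance d=15): x=-2.0000 theta=-0.2000
Rounded to 4 decimal places: x = -2.0000, theta = -0.2000

Answer: -2.0000 -0.2000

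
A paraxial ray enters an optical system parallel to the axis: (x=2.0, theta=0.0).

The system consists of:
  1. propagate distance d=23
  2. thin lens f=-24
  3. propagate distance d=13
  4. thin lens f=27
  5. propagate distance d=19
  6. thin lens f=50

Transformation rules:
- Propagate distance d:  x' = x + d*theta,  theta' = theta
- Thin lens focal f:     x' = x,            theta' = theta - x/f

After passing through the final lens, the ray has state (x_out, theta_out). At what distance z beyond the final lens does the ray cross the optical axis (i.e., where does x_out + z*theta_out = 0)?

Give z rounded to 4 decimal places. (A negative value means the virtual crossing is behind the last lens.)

Answer: 30.9015

Derivation:
Initial: x=2.0000 theta=0.0000
After 1 (propagate distance d=23): x=2.0000 theta=0.0000
After 2 (thin lens f=-24): x=2.0000 theta=1/12 (≈0.0833)
After 3 (propagate distance d=13): x=37/12 (≈3.0833) theta=1/12 (≈0.0833)
After 4 (thin lens f=27): x=37/12 (≈3.0833) theta=-5/162 (≈-0.0309)
After 5 (propagate distance d=19): x=809/324 (≈2.4969) theta=-5/162 (≈-0.0309)
After 6 (thin lens f=50): x=809/324 (≈2.4969) theta=-1309/16200 (≈-0.0808)
z_focus = -x_out/theta_out = -(809/324)/(-1309/16200) = 40450/1309 ≈ 30.9015
Rounded to 4 decimal places: z = 30.9015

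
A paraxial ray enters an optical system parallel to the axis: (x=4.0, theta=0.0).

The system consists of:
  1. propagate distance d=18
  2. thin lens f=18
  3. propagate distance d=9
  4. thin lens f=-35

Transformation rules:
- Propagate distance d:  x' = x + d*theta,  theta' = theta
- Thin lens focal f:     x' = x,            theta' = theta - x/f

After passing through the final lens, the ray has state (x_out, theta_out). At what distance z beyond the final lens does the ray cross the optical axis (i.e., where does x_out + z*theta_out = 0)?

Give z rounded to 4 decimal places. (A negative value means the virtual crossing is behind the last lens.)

Initial: x=4.0000 theta=0.0000
After 1 (propagate distance d=18): x=4.0000 theta=0.0000
After 2 (thin lens f=18): x=4.0000 theta=-2/9 (≈-0.2222)
After 3 (propagate distance d=9): x=2.0000 theta=-2/9 (≈-0.2222)
After 4 (thin lens f=-35): x=2.0000 theta=-52/315 (≈-0.1651)
z_focus = -x_out/theta_out = -(2.0000)/(-52/315) = 315/26 ≈ 12.1154
Rounded to 4 decimal places: z = 12.1154

Answer: 12.1154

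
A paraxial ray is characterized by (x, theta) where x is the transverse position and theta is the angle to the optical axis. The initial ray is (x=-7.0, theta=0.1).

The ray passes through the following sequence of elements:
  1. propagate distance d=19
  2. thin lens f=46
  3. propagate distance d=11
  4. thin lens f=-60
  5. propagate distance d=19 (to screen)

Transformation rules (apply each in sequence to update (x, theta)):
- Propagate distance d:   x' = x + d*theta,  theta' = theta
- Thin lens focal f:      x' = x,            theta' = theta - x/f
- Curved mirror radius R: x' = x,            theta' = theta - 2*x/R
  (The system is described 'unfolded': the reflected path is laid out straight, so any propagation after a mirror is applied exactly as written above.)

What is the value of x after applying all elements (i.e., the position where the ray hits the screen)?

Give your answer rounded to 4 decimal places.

Answer: 0.3456

Derivation:
Initial: x=-7.0000 theta=0.1000
After 1 (propagate distance d=19): x=-5.1000 theta=0.1000
After 2 (thin lens f=46): x=-5.1000 theta=97/460 (≈0.2109)
After 3 (propagate distance d=11): x=-1279/460 (≈-2.7804) theta=97/460 (≈0.2109)
After 4 (thin lens f=-60): x=-1279/460 (≈-2.7804) theta=4541/27600 (≈0.1645)
After 5 (propagate distance d=19 (to screen)): x=9539/27600 (≈0.3456) theta=4541/27600 (≈0.1645)
Rounded to 4 decimal places: x = 0.3456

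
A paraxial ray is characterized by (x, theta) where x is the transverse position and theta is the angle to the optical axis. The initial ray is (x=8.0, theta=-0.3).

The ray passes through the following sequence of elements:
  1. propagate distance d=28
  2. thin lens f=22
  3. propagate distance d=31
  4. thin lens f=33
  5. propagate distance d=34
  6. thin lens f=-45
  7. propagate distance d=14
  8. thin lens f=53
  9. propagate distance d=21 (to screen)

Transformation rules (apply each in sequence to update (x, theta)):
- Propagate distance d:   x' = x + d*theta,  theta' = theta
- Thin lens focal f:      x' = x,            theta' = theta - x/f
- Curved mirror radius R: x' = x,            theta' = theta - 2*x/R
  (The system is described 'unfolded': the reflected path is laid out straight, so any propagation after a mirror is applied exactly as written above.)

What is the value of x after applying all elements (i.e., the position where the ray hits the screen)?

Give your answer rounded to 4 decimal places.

Initial: x=8.0000 theta=-0.3000
After 1 (propagate distance d=28): x=-0.4000 theta=-0.3000
After 2 (thin lens f=22): x=-0.4000 theta=-31/110 (≈-0.2818)
After 3 (propagate distance d=31): x=-201/22 (≈-9.1364) theta=-31/110 (≈-0.2818)
After 4 (thin lens f=33): x=-201/22 (≈-9.1364) theta=-3/605 (≈-0.0050)
After 5 (propagate distance d=34): x=-11259/1210 (≈-9.3050) theta=-3/605 (≈-0.0050)
After 6 (thin lens f=-45): x=-11259/1210 (≈-9.3050) theta=-1281/6050 (≈-0.2117)
After 7 (propagate distance d=14): x=-74229/6050 (≈-12.2693) theta=-1281/6050 (≈-0.2117)
After 8 (thin lens f=53): x=-74229/6050 (≈-12.2693) theta=288/14575 (≈0.0198)
After 9 (propagate distance d=21 (to screen)): x=-3801081/320650 (≈-11.8543) theta=288/14575 (≈0.0198)
Rounded to 4 decimal places: x = -11.8543

Answer: -11.8543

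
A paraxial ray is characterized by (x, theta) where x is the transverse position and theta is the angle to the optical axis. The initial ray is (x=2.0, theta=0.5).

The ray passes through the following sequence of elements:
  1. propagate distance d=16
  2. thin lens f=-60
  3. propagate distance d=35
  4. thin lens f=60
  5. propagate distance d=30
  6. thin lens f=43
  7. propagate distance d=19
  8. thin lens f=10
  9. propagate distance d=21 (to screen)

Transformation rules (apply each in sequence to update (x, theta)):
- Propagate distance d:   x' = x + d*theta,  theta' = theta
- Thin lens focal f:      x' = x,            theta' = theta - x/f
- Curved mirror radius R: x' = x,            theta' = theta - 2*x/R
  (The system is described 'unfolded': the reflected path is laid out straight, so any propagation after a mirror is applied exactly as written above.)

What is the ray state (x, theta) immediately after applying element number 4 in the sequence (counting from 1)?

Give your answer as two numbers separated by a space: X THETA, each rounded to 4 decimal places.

Answer: 33.3333 0.1111

Derivation:
Initial: x=2.0000 theta=0.5000
After 1 (propagate distance d=16): x=10.0000 theta=0.5000
After 2 (thin lens f=-60): x=10.0000 theta=2/3 (≈0.6667)
After 3 (propagate distance d=35): x=100/3 (≈33.3333) theta=2/3 (≈0.6667)
After 4 (thin lens f=60): x=100/3 (≈33.3333) theta=1/9 (≈0.1111)
Rounded to 4 decimal places: x = 33.3333, theta = 0.1111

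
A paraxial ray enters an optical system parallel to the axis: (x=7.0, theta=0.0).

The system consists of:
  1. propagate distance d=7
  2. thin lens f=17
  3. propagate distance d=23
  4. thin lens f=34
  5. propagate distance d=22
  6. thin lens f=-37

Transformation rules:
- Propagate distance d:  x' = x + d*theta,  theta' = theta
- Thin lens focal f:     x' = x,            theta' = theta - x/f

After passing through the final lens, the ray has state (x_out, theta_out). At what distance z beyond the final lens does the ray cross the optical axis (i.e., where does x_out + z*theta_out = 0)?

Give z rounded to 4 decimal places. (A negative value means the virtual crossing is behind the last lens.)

Answer: -16.3470

Derivation:
Initial: x=7.0000 theta=0.0000
After 1 (propagate distance d=7): x=7.0000 theta=0.0000
After 2 (thin lens f=17): x=7.0000 theta=-7/17 (≈-0.4118)
After 3 (propagate distance d=23): x=-42/17 (≈-2.4706) theta=-7/17 (≈-0.4118)
After 4 (thin lens f=34): x=-42/17 (≈-2.4706) theta=-98/289 (≈-0.3391)
After 5 (propagate distance d=22): x=-2870/289 (≈-9.9308) theta=-98/289 (≈-0.3391)
After 6 (thin lens f=-37): x=-2870/289 (≈-9.9308) theta=-6496/10693 (≈-0.6075)
z_focus = -x_out/theta_out = -(-2870/289)/(-6496/10693) = -7585/464 ≈ -16.3470
Rounded to 4 decimal places: z = -16.3470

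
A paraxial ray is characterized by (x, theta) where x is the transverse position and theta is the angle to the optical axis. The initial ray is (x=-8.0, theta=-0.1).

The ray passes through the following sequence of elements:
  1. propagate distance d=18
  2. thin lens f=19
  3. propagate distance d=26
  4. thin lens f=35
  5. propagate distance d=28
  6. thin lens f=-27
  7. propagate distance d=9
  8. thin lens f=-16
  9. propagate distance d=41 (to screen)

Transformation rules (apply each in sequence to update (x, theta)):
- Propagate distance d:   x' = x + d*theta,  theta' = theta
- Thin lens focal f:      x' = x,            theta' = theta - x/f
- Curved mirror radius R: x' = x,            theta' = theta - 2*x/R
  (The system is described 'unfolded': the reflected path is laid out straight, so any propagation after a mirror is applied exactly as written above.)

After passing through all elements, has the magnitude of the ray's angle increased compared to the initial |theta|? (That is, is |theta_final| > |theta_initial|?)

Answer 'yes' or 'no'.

Initial: x=-8.0000 theta=-0.1000
After 1 (propagate distance d=18): x=-9.8000 theta=-0.1000
After 2 (thin lens f=19): x=-9.8000 theta=79/190 (≈0.4158)
After 3 (propagate distance d=26): x=96/95 (≈1.0105) theta=79/190 (≈0.4158)
After 4 (thin lens f=35): x=96/95 (≈1.0105) theta=2573/6650 (≈0.3869)
After 5 (propagate distance d=28): x=5626/475 (≈11.8442) theta=2573/6650 (≈0.3869)
After 6 (thin lens f=-27): x=5626/475 (≈11.8442) theta=29647/35910 (≈0.8256)
After 7 (propagate distance d=9): x=384527/19950 (≈19.2745) theta=29647/35910 (≈0.8256)
After 8 (thin lens f=-16): x=384527/19950 (≈19.2745) theta=5832503/2872800 (≈2.0303)
After 9 (propagate distance d=41 (to screen)): x=42072073/410400 (≈102.5148) theta=5832503/2872800 (≈2.0303)
|theta_initial|=0.1000 |theta_final|=5832503/2872800 (≈2.0303) -> increased

Answer: yes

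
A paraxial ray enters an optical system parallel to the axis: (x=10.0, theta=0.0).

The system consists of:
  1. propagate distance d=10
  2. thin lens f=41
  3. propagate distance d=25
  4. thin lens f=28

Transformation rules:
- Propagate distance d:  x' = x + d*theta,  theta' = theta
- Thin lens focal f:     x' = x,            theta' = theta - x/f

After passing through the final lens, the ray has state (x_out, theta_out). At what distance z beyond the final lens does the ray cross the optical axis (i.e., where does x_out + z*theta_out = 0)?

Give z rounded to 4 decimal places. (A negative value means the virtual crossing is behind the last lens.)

Answer: 10.1818

Derivation:
Initial: x=10.0000 theta=0.0000
After 1 (propagate distance d=10): x=10.0000 theta=0.0000
After 2 (thin lens f=41): x=10.0000 theta=-10/41 (≈-0.2439)
After 3 (propagate distance d=25): x=160/41 (≈3.9024) theta=-10/41 (≈-0.2439)
After 4 (thin lens f=28): x=160/41 (≈3.9024) theta=-110/287 (≈-0.3833)
z_focus = -x_out/theta_out = -(160/41)/(-110/287) = 112/11 ≈ 10.1818
Rounded to 4 decimal places: z = 10.1818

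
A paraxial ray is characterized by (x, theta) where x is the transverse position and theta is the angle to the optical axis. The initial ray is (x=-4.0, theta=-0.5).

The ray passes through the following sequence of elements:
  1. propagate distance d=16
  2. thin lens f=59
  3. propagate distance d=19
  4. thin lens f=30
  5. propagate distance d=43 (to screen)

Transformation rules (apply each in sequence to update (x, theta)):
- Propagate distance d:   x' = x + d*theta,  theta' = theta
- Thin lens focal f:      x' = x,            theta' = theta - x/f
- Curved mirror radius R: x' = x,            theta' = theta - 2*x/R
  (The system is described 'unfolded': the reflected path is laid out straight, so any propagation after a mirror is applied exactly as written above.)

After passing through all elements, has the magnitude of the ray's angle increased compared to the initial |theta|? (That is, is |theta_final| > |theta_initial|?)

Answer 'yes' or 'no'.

Initial: x=-4.0000 theta=-0.5000
After 1 (propagate distance d=16): x=-12.0000 theta=-0.5000
After 2 (thin lens f=59): x=-12.0000 theta=-35/118 (≈-0.2966)
After 3 (propagate distance d=19): x=-2081/118 (≈-17.6356) theta=-35/118 (≈-0.2966)
After 4 (thin lens f=30): x=-2081/118 (≈-17.6356) theta=1031/3540 (≈0.2912)
After 5 (propagate distance d=43 (to screen)): x=-18097/3540 (≈-5.1121) theta=1031/3540 (≈0.2912)
|theta_initial|=0.5000 |theta_final|=1031/3540 (≈0.2912) -> not increased

Answer: no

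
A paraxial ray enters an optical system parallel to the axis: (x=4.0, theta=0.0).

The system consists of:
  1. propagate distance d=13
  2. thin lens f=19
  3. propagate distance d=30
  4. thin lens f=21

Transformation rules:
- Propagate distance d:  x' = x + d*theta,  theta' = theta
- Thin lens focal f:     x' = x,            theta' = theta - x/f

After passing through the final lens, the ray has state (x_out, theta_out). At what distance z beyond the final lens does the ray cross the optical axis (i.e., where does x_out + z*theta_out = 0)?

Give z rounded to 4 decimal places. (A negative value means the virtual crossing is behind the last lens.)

Answer: -23.1000

Derivation:
Initial: x=4.0000 theta=0.0000
After 1 (propagate distance d=13): x=4.0000 theta=0.0000
After 2 (thin lens f=19): x=4.0000 theta=-4/19 (≈-0.2105)
After 3 (propagate distance d=30): x=-44/19 (≈-2.3158) theta=-4/19 (≈-0.2105)
After 4 (thin lens f=21): x=-44/19 (≈-2.3158) theta=-40/399 (≈-0.1003)
z_focus = -x_out/theta_out = -(-44/19)/(-40/399) = -23.1000
Rounded to 4 decimal places: z = -23.1000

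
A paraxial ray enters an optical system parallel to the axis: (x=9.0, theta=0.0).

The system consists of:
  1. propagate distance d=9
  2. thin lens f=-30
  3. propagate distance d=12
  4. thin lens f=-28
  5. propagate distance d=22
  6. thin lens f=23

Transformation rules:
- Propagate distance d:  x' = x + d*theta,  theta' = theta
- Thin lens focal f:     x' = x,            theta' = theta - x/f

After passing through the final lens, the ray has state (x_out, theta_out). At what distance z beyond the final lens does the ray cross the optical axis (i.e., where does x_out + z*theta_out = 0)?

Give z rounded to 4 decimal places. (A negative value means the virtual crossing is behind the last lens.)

Initial: x=9.0000 theta=0.0000
After 1 (propagate distance d=9): x=9.0000 theta=0.0000
After 2 (thin lens f=-30): x=9.0000 theta=0.3000
After 3 (propagate distance d=12): x=12.6000 theta=0.3000
After 4 (thin lens f=-28): x=12.6000 theta=0.7500
After 5 (propagate distance d=22): x=29.1000 theta=0.7500
After 6 (thin lens f=23): x=29.1000 theta=-237/460 (≈-0.5152)
z_focus = -x_out/theta_out = -(29.1000)/(-237/460) = 4462/79 ≈ 56.4810
Rounded to 4 decimal places: z = 56.4810

Answer: 56.4810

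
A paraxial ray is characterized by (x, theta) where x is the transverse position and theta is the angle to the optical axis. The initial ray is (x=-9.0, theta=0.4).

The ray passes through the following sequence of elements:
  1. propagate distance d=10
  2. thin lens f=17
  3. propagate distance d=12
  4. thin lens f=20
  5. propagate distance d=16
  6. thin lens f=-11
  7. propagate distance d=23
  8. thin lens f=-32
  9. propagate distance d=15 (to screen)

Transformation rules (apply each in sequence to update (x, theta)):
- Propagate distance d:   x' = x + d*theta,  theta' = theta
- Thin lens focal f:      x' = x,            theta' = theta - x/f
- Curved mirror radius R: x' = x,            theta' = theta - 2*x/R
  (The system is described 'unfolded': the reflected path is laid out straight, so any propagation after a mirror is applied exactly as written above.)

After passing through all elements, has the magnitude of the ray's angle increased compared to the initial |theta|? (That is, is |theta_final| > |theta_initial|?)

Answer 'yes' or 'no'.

Answer: yes

Derivation:
Initial: x=-9.0000 theta=0.4000
After 1 (propagate distance d=10): x=-5.0000 theta=0.4000
After 2 (thin lens f=17): x=-5.0000 theta=59/85 (≈0.6941)
After 3 (propagate distance d=12): x=283/85 (≈3.3294) theta=59/85 (≈0.6941)
After 4 (thin lens f=20): x=283/85 (≈3.3294) theta=897/1700 (≈0.5276)
After 5 (propagate distance d=16): x=5003/425 (≈11.7718) theta=897/1700 (≈0.5276)
After 6 (thin lens f=-11): x=5003/425 (≈11.7718) theta=29879/18700 (≈1.5978)
After 7 (propagate distance d=23): x=907349/18700 (≈48.5213) theta=29879/18700 (≈1.5978)
After 8 (thin lens f=-32): x=907349/18700 (≈48.5213) theta=169407/54400 (≈3.1141)
After 9 (propagate distance d=15 (to screen)): x=56987323/598400 (≈95.2328) theta=169407/54400 (≈3.1141)
|theta_initial|=0.4000 |theta_final|=169407/54400 (≈3.1141) -> increased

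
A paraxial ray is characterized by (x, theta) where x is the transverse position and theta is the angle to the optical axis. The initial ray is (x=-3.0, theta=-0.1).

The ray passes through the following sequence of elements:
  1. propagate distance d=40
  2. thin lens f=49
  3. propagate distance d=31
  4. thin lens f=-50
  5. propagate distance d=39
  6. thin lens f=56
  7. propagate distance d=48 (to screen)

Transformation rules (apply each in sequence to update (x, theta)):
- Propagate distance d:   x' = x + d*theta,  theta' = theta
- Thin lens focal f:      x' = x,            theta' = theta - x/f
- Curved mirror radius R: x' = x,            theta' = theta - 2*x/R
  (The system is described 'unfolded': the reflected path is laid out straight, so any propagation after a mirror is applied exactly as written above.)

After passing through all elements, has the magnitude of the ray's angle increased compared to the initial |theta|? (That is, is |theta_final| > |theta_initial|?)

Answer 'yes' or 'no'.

Answer: no

Derivation:
Initial: x=-3.0000 theta=-0.1000
After 1 (propagate distance d=40): x=-7.0000 theta=-0.1000
After 2 (thin lens f=49): x=-7.0000 theta=3/70 (≈0.0429)
After 3 (propagate distance d=31): x=-397/70 (≈-5.6714) theta=3/70 (≈0.0429)
After 4 (thin lens f=-50): x=-397/70 (≈-5.6714) theta=-247/3500 (≈-0.0706)
After 5 (propagate distance d=39): x=-29483/3500 (≈-8.4237) theta=-247/3500 (≈-0.0706)
After 6 (thin lens f=56): x=-29483/3500 (≈-8.4237) theta=15651/196000 (≈0.0799)
After 7 (propagate distance d=48 (to screen)): x=-4499/980 (≈-4.5908) theta=15651/196000 (≈0.0799)
|theta_initial|=0.1000 |theta_final|=15651/196000 (≈0.0799) -> not increased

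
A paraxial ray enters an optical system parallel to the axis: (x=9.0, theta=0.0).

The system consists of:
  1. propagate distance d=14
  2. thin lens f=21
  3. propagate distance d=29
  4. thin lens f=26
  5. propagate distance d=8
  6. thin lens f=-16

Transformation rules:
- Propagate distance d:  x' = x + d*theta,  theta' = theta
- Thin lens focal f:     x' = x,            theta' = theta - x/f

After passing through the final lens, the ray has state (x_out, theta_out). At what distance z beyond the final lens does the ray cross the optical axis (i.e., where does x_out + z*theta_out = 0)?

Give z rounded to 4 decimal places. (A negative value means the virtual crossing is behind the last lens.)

Answer: -8.8000

Derivation:
Initial: x=9.0000 theta=0.0000
After 1 (propagate distance d=14): x=9.0000 theta=0.0000
After 2 (thin lens f=21): x=9.0000 theta=-3/7 (≈-0.4286)
After 3 (propagate distance d=29): x=-24/7 (≈-3.4286) theta=-3/7 (≈-0.4286)
After 4 (thin lens f=26): x=-24/7 (≈-3.4286) theta=-27/91 (≈-0.2967)
After 5 (propagate distance d=8): x=-528/91 (≈-5.8022) theta=-27/91 (≈-0.2967)
After 6 (thin lens f=-16): x=-528/91 (≈-5.8022) theta=-60/91 (≈-0.6593)
z_focus = -x_out/theta_out = -(-528/91)/(-60/91) = -8.8000
Rounded to 4 decimal places: z = -8.8000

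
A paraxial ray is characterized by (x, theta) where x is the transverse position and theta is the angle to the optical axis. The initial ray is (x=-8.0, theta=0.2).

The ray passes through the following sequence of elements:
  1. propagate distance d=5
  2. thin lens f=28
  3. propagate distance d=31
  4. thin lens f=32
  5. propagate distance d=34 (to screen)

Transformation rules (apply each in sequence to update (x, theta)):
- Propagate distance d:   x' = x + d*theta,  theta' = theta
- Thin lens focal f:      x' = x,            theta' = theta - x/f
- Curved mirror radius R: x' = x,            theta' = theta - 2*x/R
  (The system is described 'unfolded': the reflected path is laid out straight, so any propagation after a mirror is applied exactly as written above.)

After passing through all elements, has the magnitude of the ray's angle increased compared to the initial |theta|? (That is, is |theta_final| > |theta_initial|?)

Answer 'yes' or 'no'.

Initial: x=-8.0000 theta=0.2000
After 1 (propagate distance d=5): x=-7.0000 theta=0.2000
After 2 (thin lens f=28): x=-7.0000 theta=0.4500
After 3 (propagate distance d=31): x=6.9500 theta=0.4500
After 4 (thin lens f=32): x=6.9500 theta=149/640 (≈0.2328)
After 5 (propagate distance d=34 (to screen)): x=4757/320 (≈14.8656) theta=149/640 (≈0.2328)
|theta_initial|=0.2000 |theta_final|=149/640 (≈0.2328) -> increased

Answer: yes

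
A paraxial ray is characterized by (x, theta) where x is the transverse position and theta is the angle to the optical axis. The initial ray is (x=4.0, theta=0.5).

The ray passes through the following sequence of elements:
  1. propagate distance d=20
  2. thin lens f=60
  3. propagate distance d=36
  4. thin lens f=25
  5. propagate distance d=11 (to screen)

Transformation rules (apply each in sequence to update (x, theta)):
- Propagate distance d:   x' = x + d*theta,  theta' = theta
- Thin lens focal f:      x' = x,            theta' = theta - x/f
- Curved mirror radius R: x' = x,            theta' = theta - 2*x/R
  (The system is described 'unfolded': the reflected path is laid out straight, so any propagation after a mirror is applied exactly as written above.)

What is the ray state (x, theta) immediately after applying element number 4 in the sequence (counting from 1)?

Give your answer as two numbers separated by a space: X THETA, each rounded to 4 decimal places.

Initial: x=4.0000 theta=0.5000
After 1 (propagate distance d=20): x=14.0000 theta=0.5000
After 2 (thin lens f=60): x=14.0000 theta=4/15 (≈0.2667)
After 3 (propagate distance d=36): x=23.6000 theta=4/15 (≈0.2667)
After 4 (thin lens f=25): x=23.6000 theta=-254/375 (≈-0.6773)
Rounded to 4 decimal places: x = 23.6000, theta = -0.6773

Answer: 23.6000 -0.6773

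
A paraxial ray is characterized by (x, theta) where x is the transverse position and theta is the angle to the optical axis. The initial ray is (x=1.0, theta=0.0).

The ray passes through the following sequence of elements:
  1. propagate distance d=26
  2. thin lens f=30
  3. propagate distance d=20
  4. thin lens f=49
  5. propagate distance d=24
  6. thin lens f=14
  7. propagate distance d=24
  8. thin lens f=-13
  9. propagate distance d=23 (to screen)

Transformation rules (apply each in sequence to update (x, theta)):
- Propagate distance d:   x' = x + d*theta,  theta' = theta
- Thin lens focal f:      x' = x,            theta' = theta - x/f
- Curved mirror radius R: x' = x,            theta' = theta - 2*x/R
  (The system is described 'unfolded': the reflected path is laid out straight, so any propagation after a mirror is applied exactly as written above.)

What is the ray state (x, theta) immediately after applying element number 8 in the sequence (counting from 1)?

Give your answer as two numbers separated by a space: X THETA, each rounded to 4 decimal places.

Initial: x=1.0000 theta=0.0000
After 1 (propagate distance d=26): x=1.0000 theta=0.0000
After 2 (thin lens f=30): x=1.0000 theta=-1/30 (≈-0.0333)
After 3 (propagate distance d=20): x=1/3 (≈0.3333) theta=-1/30 (≈-0.0333)
After 4 (thin lens f=49): x=1/3 (≈0.3333) theta=-59/1470 (≈-0.0401)
After 5 (propagate distance d=24): x=-463/735 (≈-0.6299) theta=-59/1470 (≈-0.0401)
After 6 (thin lens f=14): x=-463/735 (≈-0.6299) theta=5/1029 (≈0.0049)
After 7 (propagate distance d=24): x=-2641/5145 (≈-0.5133) theta=5/1029 (≈0.0049)
After 8 (thin lens f=-13): x=-2641/5145 (≈-0.5133) theta=-772/22295 (≈-0.0346)
Rounded to 4 decimal places: x = -0.5133, theta = -0.0346

Answer: -0.5133 -0.0346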